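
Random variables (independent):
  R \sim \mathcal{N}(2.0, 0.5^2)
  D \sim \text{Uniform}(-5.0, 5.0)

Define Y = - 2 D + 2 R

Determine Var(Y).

For independent RVs: Var(aX + bY) = a²Var(X) + b²Var(Y)
Var(R) = 0.25
Var(D) = 8.3333333
Var(Y) = 2²*0.25 + (-2)²*8.3333333
= 4*0.25 + 4*8.3333333 = 34.333333

34.333333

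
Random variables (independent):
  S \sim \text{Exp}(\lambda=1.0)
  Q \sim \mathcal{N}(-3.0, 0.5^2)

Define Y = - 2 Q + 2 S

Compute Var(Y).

For independent RVs: Var(aX + bY) = a²Var(X) + b²Var(Y)
Var(S) = 1
Var(Q) = 0.25
Var(Y) = 2²*1 + (-2)²*0.25
= 4*1 + 4*0.25 = 5

5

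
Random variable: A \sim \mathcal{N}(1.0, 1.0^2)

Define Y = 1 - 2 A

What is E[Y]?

For Y = -2A + 1:
E[Y] = -2 * E[A] + 1
E[A] = 1.0 = 1
E[Y] = -2 * 1 + 1 = -1

-1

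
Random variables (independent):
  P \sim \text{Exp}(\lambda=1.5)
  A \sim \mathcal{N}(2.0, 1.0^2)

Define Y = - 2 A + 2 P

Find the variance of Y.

For independent RVs: Var(aX + bY) = a²Var(X) + b²Var(Y)
Var(P) = 0.44444444
Var(A) = 1
Var(Y) = 2²*0.44444444 + (-2)²*1
= 4*0.44444444 + 4*1 = 5.7777778

5.7777778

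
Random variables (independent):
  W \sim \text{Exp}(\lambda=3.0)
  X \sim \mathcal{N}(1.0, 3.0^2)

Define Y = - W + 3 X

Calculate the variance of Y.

For independent RVs: Var(aX + bY) = a²Var(X) + b²Var(Y)
Var(W) = 0.11111111
Var(X) = 9
Var(Y) = (-1)²*0.11111111 + 3²*9
= 1*0.11111111 + 9*9 = 81.111111

81.111111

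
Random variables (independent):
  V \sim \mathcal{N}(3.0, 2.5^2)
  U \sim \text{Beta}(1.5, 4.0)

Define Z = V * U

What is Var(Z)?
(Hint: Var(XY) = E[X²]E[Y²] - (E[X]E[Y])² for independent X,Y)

Var(XY) = E[X²]E[Y²] - (E[X]E[Y])²
E[V] = 3, Var(V) = 6.25
E[U] = 0.27272727, Var(U) = 0.03051494
E[V²] = 6.25 + 3² = 15.25
E[U²] = 0.03051494 + 0.27272727² = 0.1048951
Var(Z) = 15.25*0.1048951 - (3*0.27272727)²
= 1.5996503 - 0.66942149 = 0.93022886

0.93022886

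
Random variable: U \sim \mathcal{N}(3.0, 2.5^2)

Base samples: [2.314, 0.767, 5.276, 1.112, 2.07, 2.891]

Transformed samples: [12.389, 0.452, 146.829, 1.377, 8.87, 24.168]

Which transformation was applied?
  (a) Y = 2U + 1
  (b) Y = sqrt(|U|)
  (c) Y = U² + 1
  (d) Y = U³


Checking option (d) Y = U³:
  U = 2.314 -> Y = 12.389 ✓
  U = 0.767 -> Y = 0.452 ✓
  U = 5.276 -> Y = 146.829 ✓
All samples match this transformation.

(d) U³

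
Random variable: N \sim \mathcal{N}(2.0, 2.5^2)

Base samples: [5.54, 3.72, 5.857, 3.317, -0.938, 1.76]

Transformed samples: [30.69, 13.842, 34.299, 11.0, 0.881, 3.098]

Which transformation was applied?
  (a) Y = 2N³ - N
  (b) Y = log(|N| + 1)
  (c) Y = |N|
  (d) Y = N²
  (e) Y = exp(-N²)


Checking option (d) Y = N²:
  N = 5.54 -> Y = 30.69 ✓
  N = 3.72 -> Y = 13.842 ✓
  N = 5.857 -> Y = 34.299 ✓
All samples match this transformation.

(d) N²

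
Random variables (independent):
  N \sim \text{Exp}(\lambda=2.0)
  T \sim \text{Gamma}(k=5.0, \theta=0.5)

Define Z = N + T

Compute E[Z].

E[Z] = 1*E[N] + 1*E[T]
E[N] = 0.5
E[T] = 2.5
E[Z] = 1*0.5 + 1*2.5 = 3

3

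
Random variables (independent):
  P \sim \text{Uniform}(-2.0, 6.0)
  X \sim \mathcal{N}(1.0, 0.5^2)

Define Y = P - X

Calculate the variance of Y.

For independent RVs: Var(aX + bY) = a²Var(X) + b²Var(Y)
Var(P) = 5.3333333
Var(X) = 0.25
Var(Y) = 1²*5.3333333 + (-1)²*0.25
= 1*5.3333333 + 1*0.25 = 5.5833333

5.5833333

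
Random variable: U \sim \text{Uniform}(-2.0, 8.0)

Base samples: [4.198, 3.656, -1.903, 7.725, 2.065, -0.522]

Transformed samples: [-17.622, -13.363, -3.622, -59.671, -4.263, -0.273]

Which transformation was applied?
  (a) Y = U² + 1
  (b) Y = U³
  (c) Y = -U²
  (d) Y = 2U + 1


Checking option (c) Y = -U²:
  U = 4.198 -> Y = -17.622 ✓
  U = 3.656 -> Y = -13.363 ✓
  U = -1.903 -> Y = -3.622 ✓
All samples match this transformation.

(c) -U²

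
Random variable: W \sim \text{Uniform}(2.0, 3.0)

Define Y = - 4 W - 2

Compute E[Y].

For Y = -4W - 2:
E[Y] = -4 * E[W] - 2
E[W] = (2 + 3)/2 = 2.5
E[Y] = -4 * 2.5 - 2 = -12

-12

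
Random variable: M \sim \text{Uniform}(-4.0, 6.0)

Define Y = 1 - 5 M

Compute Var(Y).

For Y = aM + b: Var(Y) = a² * Var(M)
Var(M) = (6 + 4)^2/12 = 8.3333333
Var(Y) = (-5)² * 8.3333333 = 25 * 8.3333333 = 208.33333

208.33333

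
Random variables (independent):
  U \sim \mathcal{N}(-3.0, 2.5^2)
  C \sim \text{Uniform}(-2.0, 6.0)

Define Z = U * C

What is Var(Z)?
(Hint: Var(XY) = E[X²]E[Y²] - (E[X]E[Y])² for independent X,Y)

Var(XY) = E[X²]E[Y²] - (E[X]E[Y])²
E[U] = -3, Var(U) = 6.25
E[C] = 2, Var(C) = 5.3333333
E[U²] = 6.25 + (-3)² = 15.25
E[C²] = 5.3333333 + 2² = 9.3333333
Var(Z) = 15.25*9.3333333 - (-3*2)²
= 142.33333 - 36 = 106.33333

106.33333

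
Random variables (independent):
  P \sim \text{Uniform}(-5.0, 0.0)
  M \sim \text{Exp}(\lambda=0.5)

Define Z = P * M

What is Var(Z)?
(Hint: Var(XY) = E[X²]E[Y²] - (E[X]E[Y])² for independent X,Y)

Var(XY) = E[X²]E[Y²] - (E[X]E[Y])²
E[P] = -2.5, Var(P) = 2.0833333
E[M] = 2, Var(M) = 4
E[P²] = 2.0833333 + (-2.5)² = 8.3333333
E[M²] = 4 + 2² = 8
Var(Z) = 8.3333333*8 - (-2.5*2)²
= 66.666667 - 25 = 41.666667

41.666667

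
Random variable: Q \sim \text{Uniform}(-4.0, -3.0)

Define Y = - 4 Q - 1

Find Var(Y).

For Y = aQ + b: Var(Y) = a² * Var(Q)
Var(Q) = (-3 + 4)^2/12 = 0.083333333
Var(Y) = (-4)² * 0.083333333 = 16 * 0.083333333 = 1.3333333

1.3333333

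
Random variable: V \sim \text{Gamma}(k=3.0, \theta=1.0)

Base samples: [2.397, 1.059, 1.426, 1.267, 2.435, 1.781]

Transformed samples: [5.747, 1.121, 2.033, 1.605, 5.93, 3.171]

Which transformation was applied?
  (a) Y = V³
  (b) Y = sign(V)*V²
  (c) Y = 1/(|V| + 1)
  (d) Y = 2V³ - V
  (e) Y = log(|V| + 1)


Checking option (b) Y = sign(V)*V²:
  V = 2.397 -> Y = 5.747 ✓
  V = 1.059 -> Y = 1.121 ✓
  V = 1.426 -> Y = 2.033 ✓
All samples match this transformation.

(b) sign(V)*V²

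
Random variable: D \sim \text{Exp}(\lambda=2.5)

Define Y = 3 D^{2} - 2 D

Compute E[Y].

E[Y] = 3*E[D²] - 2*E[D]
E[D] = 0.4
E[D²] = Var(D) + (E[D])² = 0.16 + 0.16 = 0.32
E[Y] = 3*0.32 - 2*0.4 = 0.16

0.16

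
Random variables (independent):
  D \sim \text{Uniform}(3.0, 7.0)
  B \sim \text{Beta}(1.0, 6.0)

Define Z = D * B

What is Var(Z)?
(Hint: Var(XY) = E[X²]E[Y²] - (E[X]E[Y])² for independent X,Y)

Var(XY) = E[X²]E[Y²] - (E[X]E[Y])²
E[D] = 5, Var(D) = 1.3333333
E[B] = 0.14285714, Var(B) = 0.015306122
E[D²] = 1.3333333 + 5² = 26.333333
E[B²] = 0.015306122 + 0.14285714² = 0.035714286
Var(Z) = 26.333333*0.035714286 - (5*0.14285714)²
= 0.94047619 - 0.51020408 = 0.43027211

0.43027211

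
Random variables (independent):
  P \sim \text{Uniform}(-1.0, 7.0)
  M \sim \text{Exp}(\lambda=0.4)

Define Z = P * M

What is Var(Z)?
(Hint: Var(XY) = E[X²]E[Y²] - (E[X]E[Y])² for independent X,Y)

Var(XY) = E[X²]E[Y²] - (E[X]E[Y])²
E[P] = 3, Var(P) = 5.3333333
E[M] = 2.5, Var(M) = 6.25
E[P²] = 5.3333333 + 3² = 14.333333
E[M²] = 6.25 + 2.5² = 12.5
Var(Z) = 14.333333*12.5 - (3*2.5)²
= 179.16667 - 56.25 = 122.91667

122.91667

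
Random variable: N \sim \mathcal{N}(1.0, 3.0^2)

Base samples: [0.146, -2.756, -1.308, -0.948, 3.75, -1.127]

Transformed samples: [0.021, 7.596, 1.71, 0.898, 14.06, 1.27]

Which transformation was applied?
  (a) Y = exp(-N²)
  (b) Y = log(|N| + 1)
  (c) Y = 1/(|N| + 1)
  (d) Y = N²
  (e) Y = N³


Checking option (d) Y = N²:
  N = 0.146 -> Y = 0.021 ✓
  N = -2.756 -> Y = 7.596 ✓
  N = -1.308 -> Y = 1.71 ✓
All samples match this transformation.

(d) N²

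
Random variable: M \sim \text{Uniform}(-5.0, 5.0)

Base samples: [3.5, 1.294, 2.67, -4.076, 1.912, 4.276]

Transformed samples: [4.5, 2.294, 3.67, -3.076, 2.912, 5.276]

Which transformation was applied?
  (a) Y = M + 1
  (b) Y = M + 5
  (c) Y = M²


Checking option (a) Y = M + 1:
  M = 3.5 -> Y = 4.5 ✓
  M = 1.294 -> Y = 2.294 ✓
  M = 2.67 -> Y = 3.67 ✓
All samples match this transformation.

(a) M + 1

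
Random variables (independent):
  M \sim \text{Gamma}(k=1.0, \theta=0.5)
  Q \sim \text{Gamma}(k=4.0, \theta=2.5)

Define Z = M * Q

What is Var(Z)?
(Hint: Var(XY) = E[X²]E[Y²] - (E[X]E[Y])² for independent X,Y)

Var(XY) = E[X²]E[Y²] - (E[X]E[Y])²
E[M] = 0.5, Var(M) = 0.25
E[Q] = 10, Var(Q) = 25
E[M²] = 0.25 + 0.5² = 0.5
E[Q²] = 25 + 10² = 125
Var(Z) = 0.5*125 - (0.5*10)²
= 62.5 - 25 = 37.5

37.5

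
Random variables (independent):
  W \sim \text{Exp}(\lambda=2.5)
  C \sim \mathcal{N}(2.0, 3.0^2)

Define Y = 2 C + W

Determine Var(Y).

For independent RVs: Var(aX + bY) = a²Var(X) + b²Var(Y)
Var(W) = 0.16
Var(C) = 9
Var(Y) = 1²*0.16 + 2²*9
= 1*0.16 + 4*9 = 36.16

36.16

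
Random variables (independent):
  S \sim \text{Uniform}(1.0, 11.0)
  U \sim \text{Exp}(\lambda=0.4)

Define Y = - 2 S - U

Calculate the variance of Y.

For independent RVs: Var(aX + bY) = a²Var(X) + b²Var(Y)
Var(S) = 8.3333333
Var(U) = 6.25
Var(Y) = (-2)²*8.3333333 + (-1)²*6.25
= 4*8.3333333 + 1*6.25 = 39.583333

39.583333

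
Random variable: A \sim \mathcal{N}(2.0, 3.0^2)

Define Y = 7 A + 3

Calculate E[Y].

For Y = 7A + 3:
E[Y] = 7 * E[A] + 3
E[A] = 2.0 = 2
E[Y] = 7 * 2 + 3 = 17

17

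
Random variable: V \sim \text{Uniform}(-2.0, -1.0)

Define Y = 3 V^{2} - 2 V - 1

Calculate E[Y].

E[Y] = 3*E[V²] - 2*E[V] - 1
E[V] = -1.5
E[V²] = Var(V) + (E[V])² = 0.083333333 + 2.25 = 2.3333333
E[Y] = 3*2.3333333 - 2*(-1.5) - 1 = 9

9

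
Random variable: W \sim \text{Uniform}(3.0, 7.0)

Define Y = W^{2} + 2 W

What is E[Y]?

E[Y] = 1*E[W²] + 2*E[W]
E[W] = 5
E[W²] = Var(W) + (E[W])² = 1.3333333 + 25 = 26.333333
E[Y] = 1*26.333333 + 2*5 = 36.333333

36.333333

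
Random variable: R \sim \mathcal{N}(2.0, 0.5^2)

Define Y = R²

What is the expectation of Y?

E[R²] = Var(R) + (E[R])² = 0.25 + 4 = 4.25

4.25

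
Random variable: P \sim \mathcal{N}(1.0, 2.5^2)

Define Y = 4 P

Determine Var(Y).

For Y = aP + b: Var(Y) = a² * Var(P)
Var(P) = 2.5^2 = 6.25
Var(Y) = 4² * 6.25 = 16 * 6.25 = 100

100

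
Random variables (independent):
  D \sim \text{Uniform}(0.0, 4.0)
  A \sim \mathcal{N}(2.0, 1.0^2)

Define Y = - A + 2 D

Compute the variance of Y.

For independent RVs: Var(aX + bY) = a²Var(X) + b²Var(Y)
Var(D) = 1.3333333
Var(A) = 1
Var(Y) = 2²*1.3333333 + (-1)²*1
= 4*1.3333333 + 1*1 = 6.3333333

6.3333333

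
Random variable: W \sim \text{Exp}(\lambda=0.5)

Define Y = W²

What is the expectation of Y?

E[W²] = Var(W) + (E[W])² = 4 + 4 = 8

8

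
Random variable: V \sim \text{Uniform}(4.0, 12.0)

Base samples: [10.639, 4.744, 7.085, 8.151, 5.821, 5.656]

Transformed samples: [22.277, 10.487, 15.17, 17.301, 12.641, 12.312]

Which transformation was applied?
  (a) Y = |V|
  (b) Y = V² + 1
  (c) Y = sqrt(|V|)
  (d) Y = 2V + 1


Checking option (d) Y = 2V + 1:
  V = 10.639 -> Y = 22.277 ✓
  V = 4.744 -> Y = 10.487 ✓
  V = 7.085 -> Y = 15.17 ✓
All samples match this transformation.

(d) 2V + 1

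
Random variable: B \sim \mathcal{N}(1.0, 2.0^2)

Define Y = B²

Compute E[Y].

E[B²] = Var(B) + (E[B])² = 4 + 1 = 5

5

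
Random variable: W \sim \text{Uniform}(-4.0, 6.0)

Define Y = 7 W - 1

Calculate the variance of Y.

For Y = aW + b: Var(Y) = a² * Var(W)
Var(W) = (6 + 4)^2/12 = 8.3333333
Var(Y) = 7² * 8.3333333 = 49 * 8.3333333 = 408.33333

408.33333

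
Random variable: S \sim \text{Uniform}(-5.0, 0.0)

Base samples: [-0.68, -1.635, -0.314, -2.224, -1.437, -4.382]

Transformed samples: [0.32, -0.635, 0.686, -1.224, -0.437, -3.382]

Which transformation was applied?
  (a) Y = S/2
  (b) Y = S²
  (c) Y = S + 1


Checking option (c) Y = S + 1:
  S = -0.68 -> Y = 0.32 ✓
  S = -1.635 -> Y = -0.635 ✓
  S = -0.314 -> Y = 0.686 ✓
All samples match this transformation.

(c) S + 1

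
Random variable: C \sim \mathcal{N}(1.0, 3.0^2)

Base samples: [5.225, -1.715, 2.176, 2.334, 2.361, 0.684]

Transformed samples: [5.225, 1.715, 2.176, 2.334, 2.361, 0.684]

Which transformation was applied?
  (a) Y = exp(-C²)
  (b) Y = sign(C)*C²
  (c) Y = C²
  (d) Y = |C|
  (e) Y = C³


Checking option (d) Y = |C|:
  C = 5.225 -> Y = 5.225 ✓
  C = -1.715 -> Y = 1.715 ✓
  C = 2.176 -> Y = 2.176 ✓
All samples match this transformation.

(d) |C|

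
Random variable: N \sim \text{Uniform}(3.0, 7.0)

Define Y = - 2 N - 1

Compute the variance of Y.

For Y = aN + b: Var(Y) = a² * Var(N)
Var(N) = (7 - 3)^2/12 = 1.3333333
Var(Y) = (-2)² * 1.3333333 = 4 * 1.3333333 = 5.3333333

5.3333333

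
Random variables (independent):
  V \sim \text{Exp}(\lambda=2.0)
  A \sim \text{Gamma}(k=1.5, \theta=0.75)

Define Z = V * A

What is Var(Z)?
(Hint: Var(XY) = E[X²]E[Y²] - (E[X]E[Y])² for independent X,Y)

Var(XY) = E[X²]E[Y²] - (E[X]E[Y])²
E[V] = 0.5, Var(V) = 0.25
E[A] = 1.125, Var(A) = 0.84375
E[V²] = 0.25 + 0.5² = 0.5
E[A²] = 0.84375 + 1.125² = 2.109375
Var(Z) = 0.5*2.109375 - (0.5*1.125)²
= 1.0546875 - 0.31640625 = 0.73828125

0.73828125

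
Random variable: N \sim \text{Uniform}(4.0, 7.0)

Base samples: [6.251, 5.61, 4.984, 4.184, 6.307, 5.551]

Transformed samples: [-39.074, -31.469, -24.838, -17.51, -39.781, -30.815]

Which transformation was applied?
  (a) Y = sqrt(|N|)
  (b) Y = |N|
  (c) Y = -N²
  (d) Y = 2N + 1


Checking option (c) Y = -N²:
  N = 6.251 -> Y = -39.074 ✓
  N = 5.61 -> Y = -31.469 ✓
  N = 4.984 -> Y = -24.838 ✓
All samples match this transformation.

(c) -N²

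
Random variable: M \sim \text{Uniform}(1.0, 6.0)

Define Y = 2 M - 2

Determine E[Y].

For Y = 2M - 2:
E[Y] = 2 * E[M] - 2
E[M] = (1 + 6)/2 = 3.5
E[Y] = 2 * 3.5 - 2 = 5

5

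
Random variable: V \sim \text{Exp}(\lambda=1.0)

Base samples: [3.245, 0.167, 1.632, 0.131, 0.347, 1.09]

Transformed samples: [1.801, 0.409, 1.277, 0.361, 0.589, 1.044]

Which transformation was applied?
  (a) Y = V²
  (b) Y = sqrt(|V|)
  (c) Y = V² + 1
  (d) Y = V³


Checking option (b) Y = sqrt(|V|):
  V = 3.245 -> Y = 1.801 ✓
  V = 0.167 -> Y = 0.409 ✓
  V = 1.632 -> Y = 1.277 ✓
All samples match this transformation.

(b) sqrt(|V|)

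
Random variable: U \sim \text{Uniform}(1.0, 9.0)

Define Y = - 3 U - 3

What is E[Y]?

For Y = -3U - 3:
E[Y] = -3 * E[U] - 3
E[U] = (1 + 9)/2 = 5
E[Y] = -3 * 5 - 3 = -18

-18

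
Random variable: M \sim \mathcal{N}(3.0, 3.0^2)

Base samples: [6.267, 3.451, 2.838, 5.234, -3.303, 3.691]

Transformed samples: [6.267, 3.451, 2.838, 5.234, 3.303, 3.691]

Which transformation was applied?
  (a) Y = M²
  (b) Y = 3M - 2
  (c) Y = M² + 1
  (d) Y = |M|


Checking option (d) Y = |M|:
  M = 6.267 -> Y = 6.267 ✓
  M = 3.451 -> Y = 3.451 ✓
  M = 2.838 -> Y = 2.838 ✓
All samples match this transformation.

(d) |M|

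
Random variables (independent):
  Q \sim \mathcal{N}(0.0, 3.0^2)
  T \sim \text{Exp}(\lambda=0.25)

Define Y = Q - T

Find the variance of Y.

For independent RVs: Var(aX + bY) = a²Var(X) + b²Var(Y)
Var(Q) = 9
Var(T) = 16
Var(Y) = 1²*9 + (-1)²*16
= 1*9 + 1*16 = 25

25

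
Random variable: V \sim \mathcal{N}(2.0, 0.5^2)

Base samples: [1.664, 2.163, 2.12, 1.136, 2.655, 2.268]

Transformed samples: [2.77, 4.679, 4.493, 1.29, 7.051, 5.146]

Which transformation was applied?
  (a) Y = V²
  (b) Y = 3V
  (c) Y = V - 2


Checking option (a) Y = V²:
  V = 1.664 -> Y = 2.77 ✓
  V = 2.163 -> Y = 4.679 ✓
  V = 2.12 -> Y = 4.493 ✓
All samples match this transformation.

(a) V²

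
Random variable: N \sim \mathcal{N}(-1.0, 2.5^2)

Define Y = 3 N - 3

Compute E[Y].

For Y = 3N - 3:
E[Y] = 3 * E[N] - 3
E[N] = -1.0 = -1
E[Y] = 3 * (-1) - 3 = -6

-6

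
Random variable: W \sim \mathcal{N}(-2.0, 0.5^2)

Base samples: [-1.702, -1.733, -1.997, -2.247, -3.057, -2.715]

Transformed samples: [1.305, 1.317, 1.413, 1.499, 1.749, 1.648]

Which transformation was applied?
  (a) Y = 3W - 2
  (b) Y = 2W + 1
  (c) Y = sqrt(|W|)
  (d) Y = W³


Checking option (c) Y = sqrt(|W|):
  W = -1.702 -> Y = 1.305 ✓
  W = -1.733 -> Y = 1.317 ✓
  W = -1.997 -> Y = 1.413 ✓
All samples match this transformation.

(c) sqrt(|W|)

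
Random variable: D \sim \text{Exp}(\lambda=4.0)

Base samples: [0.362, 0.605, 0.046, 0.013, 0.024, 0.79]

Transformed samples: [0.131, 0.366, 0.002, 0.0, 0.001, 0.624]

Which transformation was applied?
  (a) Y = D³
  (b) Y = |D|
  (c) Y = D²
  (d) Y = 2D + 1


Checking option (c) Y = D²:
  D = 0.362 -> Y = 0.131 ✓
  D = 0.605 -> Y = 0.366 ✓
  D = 0.046 -> Y = 0.002 ✓
All samples match this transformation.

(c) D²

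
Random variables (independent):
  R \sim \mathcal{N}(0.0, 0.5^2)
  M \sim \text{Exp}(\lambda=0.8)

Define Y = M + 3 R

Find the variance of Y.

For independent RVs: Var(aX + bY) = a²Var(X) + b²Var(Y)
Var(R) = 0.25
Var(M) = 1.5625
Var(Y) = 3²*0.25 + 1²*1.5625
= 9*0.25 + 1*1.5625 = 3.8125

3.8125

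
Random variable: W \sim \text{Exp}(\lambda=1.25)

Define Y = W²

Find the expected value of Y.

Using E[X²] = Var(X) + (E[X])²:
E[W] = 0.8
Var(W) = 1/1.25^2 = 0.64
E[W²] = 0.64 + 0.8² = 0.64 + 0.64 = 1.28

1.28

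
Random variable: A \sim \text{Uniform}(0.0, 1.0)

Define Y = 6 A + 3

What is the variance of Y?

For Y = aA + b: Var(Y) = a² * Var(A)
Var(A) = (1 - 0)^2/12 = 0.083333333
Var(Y) = 6² * 0.083333333 = 36 * 0.083333333 = 3

3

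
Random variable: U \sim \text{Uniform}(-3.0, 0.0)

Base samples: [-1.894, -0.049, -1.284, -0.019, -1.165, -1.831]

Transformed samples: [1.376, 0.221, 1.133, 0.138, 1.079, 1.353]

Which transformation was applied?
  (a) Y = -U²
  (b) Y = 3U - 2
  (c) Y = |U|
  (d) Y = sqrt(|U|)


Checking option (d) Y = sqrt(|U|):
  U = -1.894 -> Y = 1.376 ✓
  U = -0.049 -> Y = 0.221 ✓
  U = -1.284 -> Y = 1.133 ✓
All samples match this transformation.

(d) sqrt(|U|)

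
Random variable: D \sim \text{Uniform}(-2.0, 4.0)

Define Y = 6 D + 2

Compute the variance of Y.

For Y = aD + b: Var(Y) = a² * Var(D)
Var(D) = (4 + 2)^2/12 = 3
Var(Y) = 6² * 3 = 36 * 3 = 108

108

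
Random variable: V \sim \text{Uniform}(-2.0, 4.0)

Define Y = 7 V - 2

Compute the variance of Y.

For Y = aV + b: Var(Y) = a² * Var(V)
Var(V) = (4 + 2)^2/12 = 3
Var(Y) = 7² * 3 = 49 * 3 = 147

147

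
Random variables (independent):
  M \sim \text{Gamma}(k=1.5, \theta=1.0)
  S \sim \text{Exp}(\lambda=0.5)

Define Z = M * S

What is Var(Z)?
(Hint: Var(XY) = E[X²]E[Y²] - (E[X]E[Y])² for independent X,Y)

Var(XY) = E[X²]E[Y²] - (E[X]E[Y])²
E[M] = 1.5, Var(M) = 1.5
E[S] = 2, Var(S) = 4
E[M²] = 1.5 + 1.5² = 3.75
E[S²] = 4 + 2² = 8
Var(Z) = 3.75*8 - (1.5*2)²
= 30 - 9 = 21

21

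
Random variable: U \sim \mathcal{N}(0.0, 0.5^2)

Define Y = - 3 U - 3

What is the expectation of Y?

For Y = -3U - 3:
E[Y] = -3 * E[U] - 3
E[U] = 0.0 = 0
E[Y] = -3 * 0 - 3 = -3

-3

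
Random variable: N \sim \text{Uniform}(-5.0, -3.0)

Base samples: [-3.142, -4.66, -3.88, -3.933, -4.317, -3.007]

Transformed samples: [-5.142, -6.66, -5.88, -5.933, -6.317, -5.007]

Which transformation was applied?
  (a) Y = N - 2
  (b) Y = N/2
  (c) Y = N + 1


Checking option (a) Y = N - 2:
  N = -3.142 -> Y = -5.142 ✓
  N = -4.66 -> Y = -6.66 ✓
  N = -3.88 -> Y = -5.88 ✓
All samples match this transformation.

(a) N - 2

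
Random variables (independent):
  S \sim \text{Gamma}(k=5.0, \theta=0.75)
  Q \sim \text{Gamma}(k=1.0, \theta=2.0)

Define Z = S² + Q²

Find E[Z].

E[Z] = E[S²] + E[Q²]
E[S²] = Var(S) + E[S]² = 2.8125 + 14.0625 = 16.875
E[Q²] = Var(Q) + E[Q]² = 4 + 4 = 8
E[Z] = 16.875 + 8 = 24.875

24.875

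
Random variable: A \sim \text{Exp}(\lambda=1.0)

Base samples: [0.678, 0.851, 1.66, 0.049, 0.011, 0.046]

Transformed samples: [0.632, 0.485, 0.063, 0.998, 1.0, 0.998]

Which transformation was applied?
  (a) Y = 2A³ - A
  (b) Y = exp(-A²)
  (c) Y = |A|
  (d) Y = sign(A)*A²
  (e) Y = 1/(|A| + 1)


Checking option (b) Y = exp(-A²):
  A = 0.678 -> Y = 0.632 ✓
  A = 0.851 -> Y = 0.485 ✓
  A = 1.66 -> Y = 0.063 ✓
All samples match this transformation.

(b) exp(-A²)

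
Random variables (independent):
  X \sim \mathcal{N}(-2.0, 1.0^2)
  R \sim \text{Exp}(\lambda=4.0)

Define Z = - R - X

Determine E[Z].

E[Z] = -1*E[X] - 1*E[R]
E[X] = -2
E[R] = 0.25
E[Z] = -1*(-2) - 1*0.25 = 1.75

1.75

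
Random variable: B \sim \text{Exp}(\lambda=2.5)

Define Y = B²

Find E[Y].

E[B²] = Var(B) + (E[B])² = 0.16 + 0.16 = 0.32

0.32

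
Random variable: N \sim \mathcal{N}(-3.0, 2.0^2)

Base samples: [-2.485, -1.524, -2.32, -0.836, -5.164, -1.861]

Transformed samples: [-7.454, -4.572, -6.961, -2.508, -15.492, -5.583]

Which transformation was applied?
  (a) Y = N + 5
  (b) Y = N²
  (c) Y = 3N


Checking option (c) Y = 3N:
  N = -2.485 -> Y = -7.454 ✓
  N = -1.524 -> Y = -4.572 ✓
  N = -2.32 -> Y = -6.961 ✓
All samples match this transformation.

(c) 3N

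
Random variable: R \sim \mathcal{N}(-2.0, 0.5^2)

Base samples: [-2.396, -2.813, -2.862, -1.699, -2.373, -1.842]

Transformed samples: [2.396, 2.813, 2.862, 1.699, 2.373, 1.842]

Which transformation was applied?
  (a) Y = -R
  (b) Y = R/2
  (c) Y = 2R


Checking option (a) Y = -R:
  R = -2.396 -> Y = 2.396 ✓
  R = -2.813 -> Y = 2.813 ✓
  R = -2.862 -> Y = 2.862 ✓
All samples match this transformation.

(a) -R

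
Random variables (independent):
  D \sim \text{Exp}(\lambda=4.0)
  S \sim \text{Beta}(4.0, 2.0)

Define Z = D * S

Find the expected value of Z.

For independent RVs: E[XY] = E[X]*E[Y]
E[D] = 0.25
E[S] = 0.66666667
E[Z] = 0.25 * 0.66666667 = 0.16666667

0.16666667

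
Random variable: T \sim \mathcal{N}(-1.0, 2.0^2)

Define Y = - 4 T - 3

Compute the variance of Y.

For Y = aT + b: Var(Y) = a² * Var(T)
Var(T) = 2.0^2 = 4
Var(Y) = (-4)² * 4 = 16 * 4 = 64

64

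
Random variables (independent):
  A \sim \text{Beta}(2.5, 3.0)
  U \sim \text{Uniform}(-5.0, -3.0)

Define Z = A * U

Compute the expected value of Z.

For independent RVs: E[XY] = E[X]*E[Y]
E[A] = 0.45454545
E[U] = -4
E[Z] = 0.45454545 * (-4) = -1.8181818

-1.8181818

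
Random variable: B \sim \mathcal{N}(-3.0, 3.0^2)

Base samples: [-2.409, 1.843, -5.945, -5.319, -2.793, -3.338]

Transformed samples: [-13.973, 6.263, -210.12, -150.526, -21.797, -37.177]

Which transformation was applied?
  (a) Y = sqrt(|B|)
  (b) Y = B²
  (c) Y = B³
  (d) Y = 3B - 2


Checking option (c) Y = B³:
  B = -2.409 -> Y = -13.973 ✓
  B = 1.843 -> Y = 6.263 ✓
  B = -5.945 -> Y = -210.12 ✓
All samples match this transformation.

(c) B³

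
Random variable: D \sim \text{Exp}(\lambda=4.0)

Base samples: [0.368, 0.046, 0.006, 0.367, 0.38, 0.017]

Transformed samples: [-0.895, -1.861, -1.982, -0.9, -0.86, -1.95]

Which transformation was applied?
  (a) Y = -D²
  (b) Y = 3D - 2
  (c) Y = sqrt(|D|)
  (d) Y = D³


Checking option (b) Y = 3D - 2:
  D = 0.368 -> Y = -0.895 ✓
  D = 0.046 -> Y = -1.861 ✓
  D = 0.006 -> Y = -1.982 ✓
All samples match this transformation.

(b) 3D - 2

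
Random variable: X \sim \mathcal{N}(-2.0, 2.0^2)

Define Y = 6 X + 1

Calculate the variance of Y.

For Y = aX + b: Var(Y) = a² * Var(X)
Var(X) = 2.0^2 = 4
Var(Y) = 6² * 4 = 36 * 4 = 144

144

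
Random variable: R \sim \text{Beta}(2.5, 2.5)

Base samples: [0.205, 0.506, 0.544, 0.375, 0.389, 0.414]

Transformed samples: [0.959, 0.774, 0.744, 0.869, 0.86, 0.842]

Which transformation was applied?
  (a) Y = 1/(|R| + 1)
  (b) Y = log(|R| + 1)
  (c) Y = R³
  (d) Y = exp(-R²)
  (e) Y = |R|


Checking option (d) Y = exp(-R²):
  R = 0.205 -> Y = 0.959 ✓
  R = 0.506 -> Y = 0.774 ✓
  R = 0.544 -> Y = 0.744 ✓
All samples match this transformation.

(d) exp(-R²)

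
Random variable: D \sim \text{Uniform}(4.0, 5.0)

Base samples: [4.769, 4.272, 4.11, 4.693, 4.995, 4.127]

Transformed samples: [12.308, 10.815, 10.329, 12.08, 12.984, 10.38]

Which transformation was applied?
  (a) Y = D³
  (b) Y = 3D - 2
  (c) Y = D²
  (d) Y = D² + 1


Checking option (b) Y = 3D - 2:
  D = 4.769 -> Y = 12.308 ✓
  D = 4.272 -> Y = 10.815 ✓
  D = 4.11 -> Y = 10.329 ✓
All samples match this transformation.

(b) 3D - 2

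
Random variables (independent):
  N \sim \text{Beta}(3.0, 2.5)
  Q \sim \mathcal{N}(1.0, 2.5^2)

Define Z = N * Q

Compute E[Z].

For independent RVs: E[XY] = E[X]*E[Y]
E[N] = 0.54545455
E[Q] = 1
E[Z] = 0.54545455 * 1 = 0.54545455

0.54545455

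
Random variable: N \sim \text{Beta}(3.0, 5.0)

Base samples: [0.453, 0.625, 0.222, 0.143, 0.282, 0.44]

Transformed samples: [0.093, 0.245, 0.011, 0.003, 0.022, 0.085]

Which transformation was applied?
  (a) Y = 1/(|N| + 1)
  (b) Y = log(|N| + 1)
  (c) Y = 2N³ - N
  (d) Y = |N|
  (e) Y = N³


Checking option (e) Y = N³:
  N = 0.453 -> Y = 0.093 ✓
  N = 0.625 -> Y = 0.245 ✓
  N = 0.222 -> Y = 0.011 ✓
All samples match this transformation.

(e) N³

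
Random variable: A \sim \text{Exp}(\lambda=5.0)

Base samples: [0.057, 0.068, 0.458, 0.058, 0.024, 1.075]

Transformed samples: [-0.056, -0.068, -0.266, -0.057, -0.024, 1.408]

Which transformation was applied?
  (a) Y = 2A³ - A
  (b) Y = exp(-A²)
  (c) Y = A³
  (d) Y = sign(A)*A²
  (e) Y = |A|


Checking option (a) Y = 2A³ - A:
  A = 0.057 -> Y = -0.056 ✓
  A = 0.068 -> Y = -0.068 ✓
  A = 0.458 -> Y = -0.266 ✓
All samples match this transformation.

(a) 2A³ - A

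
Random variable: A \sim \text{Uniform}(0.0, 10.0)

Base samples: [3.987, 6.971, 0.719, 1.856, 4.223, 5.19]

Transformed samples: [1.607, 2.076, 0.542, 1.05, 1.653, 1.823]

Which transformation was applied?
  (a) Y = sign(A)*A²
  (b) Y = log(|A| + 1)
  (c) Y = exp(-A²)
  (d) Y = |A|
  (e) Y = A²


Checking option (b) Y = log(|A| + 1):
  A = 3.987 -> Y = 1.607 ✓
  A = 6.971 -> Y = 2.076 ✓
  A = 0.719 -> Y = 0.542 ✓
All samples match this transformation.

(b) log(|A| + 1)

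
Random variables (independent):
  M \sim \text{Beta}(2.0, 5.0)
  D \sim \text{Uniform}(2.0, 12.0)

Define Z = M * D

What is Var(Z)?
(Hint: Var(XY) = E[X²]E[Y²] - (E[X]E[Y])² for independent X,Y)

Var(XY) = E[X²]E[Y²] - (E[X]E[Y])²
E[M] = 0.28571429, Var(M) = 0.025510204
E[D] = 7, Var(D) = 8.3333333
E[M²] = 0.025510204 + 0.28571429² = 0.10714286
E[D²] = 8.3333333 + 7² = 57.333333
Var(Z) = 0.10714286*57.333333 - (0.28571429*7)²
= 6.1428571 - 4 = 2.1428571

2.1428571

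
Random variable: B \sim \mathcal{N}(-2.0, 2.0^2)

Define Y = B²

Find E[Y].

Using E[X²] = Var(X) + (E[X])²:
E[B] = -2
Var(B) = 2.0^2 = 4
E[B²] = 4 + (-2)² = 4 + 4 = 8

8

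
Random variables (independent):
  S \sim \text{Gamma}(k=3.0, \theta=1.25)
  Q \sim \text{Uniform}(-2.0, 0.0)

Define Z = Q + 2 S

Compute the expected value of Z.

E[Z] = 2*E[S] + 1*E[Q]
E[S] = 3.75
E[Q] = -1
E[Z] = 2*3.75 + 1*(-1) = 6.5

6.5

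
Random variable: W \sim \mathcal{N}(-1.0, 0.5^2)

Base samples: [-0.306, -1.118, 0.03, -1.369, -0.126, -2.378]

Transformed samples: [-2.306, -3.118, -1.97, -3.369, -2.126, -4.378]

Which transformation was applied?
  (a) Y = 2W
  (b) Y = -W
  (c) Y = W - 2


Checking option (c) Y = W - 2:
  W = -0.306 -> Y = -2.306 ✓
  W = -1.118 -> Y = -3.118 ✓
  W = 0.03 -> Y = -1.97 ✓
All samples match this transformation.

(c) W - 2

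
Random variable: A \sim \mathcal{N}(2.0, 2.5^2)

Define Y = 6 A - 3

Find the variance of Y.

For Y = aA + b: Var(Y) = a² * Var(A)
Var(A) = 2.5^2 = 6.25
Var(Y) = 6² * 6.25 = 36 * 6.25 = 225

225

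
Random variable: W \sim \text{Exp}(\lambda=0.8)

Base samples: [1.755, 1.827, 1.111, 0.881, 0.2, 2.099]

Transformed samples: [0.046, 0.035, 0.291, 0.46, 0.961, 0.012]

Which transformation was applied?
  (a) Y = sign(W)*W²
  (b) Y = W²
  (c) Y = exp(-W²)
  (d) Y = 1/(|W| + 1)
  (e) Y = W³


Checking option (c) Y = exp(-W²):
  W = 1.755 -> Y = 0.046 ✓
  W = 1.827 -> Y = 0.035 ✓
  W = 1.111 -> Y = 0.291 ✓
All samples match this transformation.

(c) exp(-W²)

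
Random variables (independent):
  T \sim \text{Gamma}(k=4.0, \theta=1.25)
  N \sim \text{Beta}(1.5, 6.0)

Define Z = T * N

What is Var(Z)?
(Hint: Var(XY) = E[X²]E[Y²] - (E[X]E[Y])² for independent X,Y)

Var(XY) = E[X²]E[Y²] - (E[X]E[Y])²
E[T] = 5, Var(T) = 6.25
E[N] = 0.2, Var(N) = 0.018823529
E[T²] = 6.25 + 5² = 31.25
E[N²] = 0.018823529 + 0.2² = 0.058823529
Var(Z) = 31.25*0.058823529 - (5*0.2)²
= 1.8382353 - 1 = 0.83823529

0.83823529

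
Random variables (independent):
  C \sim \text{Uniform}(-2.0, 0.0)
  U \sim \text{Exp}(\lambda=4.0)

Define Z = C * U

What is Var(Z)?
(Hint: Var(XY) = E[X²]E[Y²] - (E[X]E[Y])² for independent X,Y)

Var(XY) = E[X²]E[Y²] - (E[X]E[Y])²
E[C] = -1, Var(C) = 0.33333333
E[U] = 0.25, Var(U) = 0.0625
E[C²] = 0.33333333 + (-1)² = 1.3333333
E[U²] = 0.0625 + 0.25² = 0.125
Var(Z) = 1.3333333*0.125 - (-1*0.25)²
= 0.16666667 - 0.0625 = 0.10416667

0.10416667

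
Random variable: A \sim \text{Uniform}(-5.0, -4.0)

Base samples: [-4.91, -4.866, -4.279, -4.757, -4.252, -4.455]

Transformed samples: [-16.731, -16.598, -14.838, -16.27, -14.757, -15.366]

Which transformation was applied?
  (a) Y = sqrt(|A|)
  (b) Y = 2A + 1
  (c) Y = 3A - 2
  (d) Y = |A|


Checking option (c) Y = 3A - 2:
  A = -4.91 -> Y = -16.731 ✓
  A = -4.866 -> Y = -16.598 ✓
  A = -4.279 -> Y = -14.838 ✓
All samples match this transformation.

(c) 3A - 2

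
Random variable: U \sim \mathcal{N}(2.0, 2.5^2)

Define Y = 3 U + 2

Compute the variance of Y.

For Y = aU + b: Var(Y) = a² * Var(U)
Var(U) = 2.5^2 = 6.25
Var(Y) = 3² * 6.25 = 9 * 6.25 = 56.25

56.25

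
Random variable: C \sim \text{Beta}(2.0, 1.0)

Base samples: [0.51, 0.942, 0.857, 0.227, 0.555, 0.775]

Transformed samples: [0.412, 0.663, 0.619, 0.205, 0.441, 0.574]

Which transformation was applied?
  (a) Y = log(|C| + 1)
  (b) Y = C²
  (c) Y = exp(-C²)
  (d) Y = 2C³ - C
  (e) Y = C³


Checking option (a) Y = log(|C| + 1):
  C = 0.51 -> Y = 0.412 ✓
  C = 0.942 -> Y = 0.663 ✓
  C = 0.857 -> Y = 0.619 ✓
All samples match this transformation.

(a) log(|C| + 1)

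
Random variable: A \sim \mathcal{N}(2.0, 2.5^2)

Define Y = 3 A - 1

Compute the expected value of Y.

For Y = 3A - 1:
E[Y] = 3 * E[A] - 1
E[A] = 2.0 = 2
E[Y] = 3 * 2 - 1 = 5

5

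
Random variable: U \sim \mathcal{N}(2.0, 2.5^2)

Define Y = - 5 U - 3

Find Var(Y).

For Y = aU + b: Var(Y) = a² * Var(U)
Var(U) = 2.5^2 = 6.25
Var(Y) = (-5)² * 6.25 = 25 * 6.25 = 156.25

156.25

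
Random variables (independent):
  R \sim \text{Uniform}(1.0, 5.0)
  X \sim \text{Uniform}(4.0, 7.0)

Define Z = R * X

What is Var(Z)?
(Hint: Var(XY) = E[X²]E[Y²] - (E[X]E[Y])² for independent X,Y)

Var(XY) = E[X²]E[Y²] - (E[X]E[Y])²
E[R] = 3, Var(R) = 1.3333333
E[X] = 5.5, Var(X) = 0.75
E[R²] = 1.3333333 + 3² = 10.333333
E[X²] = 0.75 + 5.5² = 31
Var(Z) = 10.333333*31 - (3*5.5)²
= 320.33333 - 272.25 = 48.083333

48.083333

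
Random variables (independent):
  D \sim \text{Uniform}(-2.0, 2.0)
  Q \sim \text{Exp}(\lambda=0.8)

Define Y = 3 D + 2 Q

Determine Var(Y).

For independent RVs: Var(aX + bY) = a²Var(X) + b²Var(Y)
Var(D) = 1.3333333
Var(Q) = 1.5625
Var(Y) = 3²*1.3333333 + 2²*1.5625
= 9*1.3333333 + 4*1.5625 = 18.25

18.25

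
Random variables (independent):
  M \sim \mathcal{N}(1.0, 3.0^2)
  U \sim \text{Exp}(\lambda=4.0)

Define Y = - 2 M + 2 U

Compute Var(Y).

For independent RVs: Var(aX + bY) = a²Var(X) + b²Var(Y)
Var(M) = 9
Var(U) = 0.0625
Var(Y) = (-2)²*9 + 2²*0.0625
= 4*9 + 4*0.0625 = 36.25

36.25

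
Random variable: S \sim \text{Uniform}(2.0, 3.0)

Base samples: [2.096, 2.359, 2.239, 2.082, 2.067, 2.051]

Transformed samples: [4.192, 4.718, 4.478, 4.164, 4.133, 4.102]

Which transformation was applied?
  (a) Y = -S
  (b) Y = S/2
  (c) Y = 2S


Checking option (c) Y = 2S:
  S = 2.096 -> Y = 4.192 ✓
  S = 2.359 -> Y = 4.718 ✓
  S = 2.239 -> Y = 4.478 ✓
All samples match this transformation.

(c) 2S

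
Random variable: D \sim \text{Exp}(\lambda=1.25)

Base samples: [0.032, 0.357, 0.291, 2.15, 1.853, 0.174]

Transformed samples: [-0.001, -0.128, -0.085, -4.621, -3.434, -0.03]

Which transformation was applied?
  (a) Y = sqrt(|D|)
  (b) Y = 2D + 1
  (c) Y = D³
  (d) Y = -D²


Checking option (d) Y = -D²:
  D = 0.032 -> Y = -0.001 ✓
  D = 0.357 -> Y = -0.128 ✓
  D = 0.291 -> Y = -0.085 ✓
All samples match this transformation.

(d) -D²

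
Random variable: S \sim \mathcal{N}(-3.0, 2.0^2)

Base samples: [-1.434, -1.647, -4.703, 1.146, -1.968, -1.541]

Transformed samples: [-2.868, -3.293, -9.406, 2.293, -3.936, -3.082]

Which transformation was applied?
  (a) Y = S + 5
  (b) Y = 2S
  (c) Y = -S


Checking option (b) Y = 2S:
  S = -1.434 -> Y = -2.868 ✓
  S = -1.647 -> Y = -3.293 ✓
  S = -4.703 -> Y = -9.406 ✓
All samples match this transformation.

(b) 2S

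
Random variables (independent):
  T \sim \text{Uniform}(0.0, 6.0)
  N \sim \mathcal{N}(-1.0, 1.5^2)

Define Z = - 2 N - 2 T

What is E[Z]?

E[Z] = -2*E[T] - 2*E[N]
E[T] = 3
E[N] = -1
E[Z] = -2*3 - 2*(-1) = -4

-4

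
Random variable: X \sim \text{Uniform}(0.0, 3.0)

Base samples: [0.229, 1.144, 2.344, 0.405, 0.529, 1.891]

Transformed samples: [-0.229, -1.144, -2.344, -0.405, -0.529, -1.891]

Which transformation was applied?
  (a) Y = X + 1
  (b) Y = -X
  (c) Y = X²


Checking option (b) Y = -X:
  X = 0.229 -> Y = -0.229 ✓
  X = 1.144 -> Y = -1.144 ✓
  X = 2.344 -> Y = -2.344 ✓
All samples match this transformation.

(b) -X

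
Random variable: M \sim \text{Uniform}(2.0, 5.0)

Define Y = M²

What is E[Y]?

Using E[X²] = Var(X) + (E[X])²:
E[M] = 3.5
Var(M) = (5 - 2)^2/12 = 0.75
E[M²] = 0.75 + 3.5² = 0.75 + 12.25 = 13

13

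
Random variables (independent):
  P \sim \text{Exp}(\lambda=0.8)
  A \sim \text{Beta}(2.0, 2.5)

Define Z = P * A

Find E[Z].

For independent RVs: E[XY] = E[X]*E[Y]
E[P] = 1.25
E[A] = 0.44444444
E[Z] = 1.25 * 0.44444444 = 0.55555556

0.55555556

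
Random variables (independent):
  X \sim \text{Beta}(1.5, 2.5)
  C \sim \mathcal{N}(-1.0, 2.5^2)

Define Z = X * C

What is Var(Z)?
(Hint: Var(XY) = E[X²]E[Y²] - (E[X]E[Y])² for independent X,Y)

Var(XY) = E[X²]E[Y²] - (E[X]E[Y])²
E[X] = 0.375, Var(X) = 0.046875
E[C] = -1, Var(C) = 6.25
E[X²] = 0.046875 + 0.375² = 0.1875
E[C²] = 6.25 + (-1)² = 7.25
Var(Z) = 0.1875*7.25 - (0.375*(-1))²
= 1.359375 - 0.140625 = 1.21875

1.21875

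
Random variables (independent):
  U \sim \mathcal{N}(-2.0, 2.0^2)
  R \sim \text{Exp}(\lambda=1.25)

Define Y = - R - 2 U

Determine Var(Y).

For independent RVs: Var(aX + bY) = a²Var(X) + b²Var(Y)
Var(U) = 4
Var(R) = 0.64
Var(Y) = (-2)²*4 + (-1)²*0.64
= 4*4 + 1*0.64 = 16.64

16.64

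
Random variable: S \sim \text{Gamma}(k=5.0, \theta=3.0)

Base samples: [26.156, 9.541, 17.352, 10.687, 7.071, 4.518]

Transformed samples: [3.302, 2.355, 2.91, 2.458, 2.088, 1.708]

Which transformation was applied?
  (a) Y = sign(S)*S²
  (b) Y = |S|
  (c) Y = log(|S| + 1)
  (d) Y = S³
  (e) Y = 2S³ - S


Checking option (c) Y = log(|S| + 1):
  S = 26.156 -> Y = 3.302 ✓
  S = 9.541 -> Y = 2.355 ✓
  S = 17.352 -> Y = 2.91 ✓
All samples match this transformation.

(c) log(|S| + 1)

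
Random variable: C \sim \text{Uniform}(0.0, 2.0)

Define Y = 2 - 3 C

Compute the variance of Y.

For Y = aC + b: Var(Y) = a² * Var(C)
Var(C) = (2 - 0)^2/12 = 0.33333333
Var(Y) = (-3)² * 0.33333333 = 9 * 0.33333333 = 3

3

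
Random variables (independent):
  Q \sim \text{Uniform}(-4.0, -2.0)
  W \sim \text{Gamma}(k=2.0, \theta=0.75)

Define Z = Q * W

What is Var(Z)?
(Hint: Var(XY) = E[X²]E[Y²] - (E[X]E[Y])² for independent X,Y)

Var(XY) = E[X²]E[Y²] - (E[X]E[Y])²
E[Q] = -3, Var(Q) = 0.33333333
E[W] = 1.5, Var(W) = 1.125
E[Q²] = 0.33333333 + (-3)² = 9.3333333
E[W²] = 1.125 + 1.5² = 3.375
Var(Z) = 9.3333333*3.375 - (-3*1.5)²
= 31.5 - 20.25 = 11.25

11.25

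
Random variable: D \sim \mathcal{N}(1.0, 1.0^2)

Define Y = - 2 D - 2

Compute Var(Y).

For Y = aD + b: Var(Y) = a² * Var(D)
Var(D) = 1.0^2 = 1
Var(Y) = (-2)² * 1 = 4 * 1 = 4

4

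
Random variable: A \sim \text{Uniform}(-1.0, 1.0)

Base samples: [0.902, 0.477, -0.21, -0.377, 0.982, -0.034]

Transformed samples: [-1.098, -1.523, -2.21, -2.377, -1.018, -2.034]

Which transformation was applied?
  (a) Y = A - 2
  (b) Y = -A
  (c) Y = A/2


Checking option (a) Y = A - 2:
  A = 0.902 -> Y = -1.098 ✓
  A = 0.477 -> Y = -1.523 ✓
  A = -0.21 -> Y = -2.21 ✓
All samples match this transformation.

(a) A - 2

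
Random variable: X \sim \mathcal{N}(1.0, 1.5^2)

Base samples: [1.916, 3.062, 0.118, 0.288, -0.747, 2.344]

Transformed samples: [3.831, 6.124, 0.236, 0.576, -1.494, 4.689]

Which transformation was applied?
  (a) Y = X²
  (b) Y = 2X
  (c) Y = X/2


Checking option (b) Y = 2X:
  X = 1.916 -> Y = 3.831 ✓
  X = 3.062 -> Y = 6.124 ✓
  X = 0.118 -> Y = 0.236 ✓
All samples match this transformation.

(b) 2X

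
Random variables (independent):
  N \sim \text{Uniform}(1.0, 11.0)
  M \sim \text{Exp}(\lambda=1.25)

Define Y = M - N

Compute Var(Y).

For independent RVs: Var(aX + bY) = a²Var(X) + b²Var(Y)
Var(N) = 8.3333333
Var(M) = 0.64
Var(Y) = (-1)²*8.3333333 + 1²*0.64
= 1*8.3333333 + 1*0.64 = 8.9733333

8.9733333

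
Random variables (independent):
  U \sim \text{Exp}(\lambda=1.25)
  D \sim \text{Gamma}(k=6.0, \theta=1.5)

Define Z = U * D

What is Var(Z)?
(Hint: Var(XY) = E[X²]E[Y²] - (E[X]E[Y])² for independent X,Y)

Var(XY) = E[X²]E[Y²] - (E[X]E[Y])²
E[U] = 0.8, Var(U) = 0.64
E[D] = 9, Var(D) = 13.5
E[U²] = 0.64 + 0.8² = 1.28
E[D²] = 13.5 + 9² = 94.5
Var(Z) = 1.28*94.5 - (0.8*9)²
= 120.96 - 51.84 = 69.12

69.12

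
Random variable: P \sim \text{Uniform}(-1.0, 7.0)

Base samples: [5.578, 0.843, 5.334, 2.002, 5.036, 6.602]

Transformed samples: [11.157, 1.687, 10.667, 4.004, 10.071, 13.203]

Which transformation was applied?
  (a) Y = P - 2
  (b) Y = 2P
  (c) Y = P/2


Checking option (b) Y = 2P:
  P = 5.578 -> Y = 11.157 ✓
  P = 0.843 -> Y = 1.687 ✓
  P = 5.334 -> Y = 10.667 ✓
All samples match this transformation.

(b) 2P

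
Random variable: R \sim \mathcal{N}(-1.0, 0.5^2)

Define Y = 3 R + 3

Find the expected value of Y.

For Y = 3R + 3:
E[Y] = 3 * E[R] + 3
E[R] = -1.0 = -1
E[Y] = 3 * (-1) + 3 = 0

0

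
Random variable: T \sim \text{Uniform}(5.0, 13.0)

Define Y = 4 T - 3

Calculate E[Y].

For Y = 4T - 3:
E[Y] = 4 * E[T] - 3
E[T] = (5 + 13)/2 = 9
E[Y] = 4 * 9 - 3 = 33

33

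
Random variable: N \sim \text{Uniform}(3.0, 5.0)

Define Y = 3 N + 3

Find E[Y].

For Y = 3N + 3:
E[Y] = 3 * E[N] + 3
E[N] = (3 + 5)/2 = 4
E[Y] = 3 * 4 + 3 = 15

15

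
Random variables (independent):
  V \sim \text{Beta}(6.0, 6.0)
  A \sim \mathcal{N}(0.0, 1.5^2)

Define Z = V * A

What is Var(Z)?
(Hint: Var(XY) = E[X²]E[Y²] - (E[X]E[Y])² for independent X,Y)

Var(XY) = E[X²]E[Y²] - (E[X]E[Y])²
E[V] = 0.5, Var(V) = 0.019230769
E[A] = 0, Var(A) = 2.25
E[V²] = 0.019230769 + 0.5² = 0.26923077
E[A²] = 2.25 + 0² = 2.25
Var(Z) = 0.26923077*2.25 - (0.5*0)²
= 0.60576923 - 0 = 0.60576923

0.60576923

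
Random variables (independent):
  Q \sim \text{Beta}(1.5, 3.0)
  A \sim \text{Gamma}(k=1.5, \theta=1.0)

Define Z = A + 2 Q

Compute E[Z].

E[Z] = 2*E[Q] + 1*E[A]
E[Q] = 0.33333333
E[A] = 1.5
E[Z] = 2*0.33333333 + 1*1.5 = 2.1666667

2.1666667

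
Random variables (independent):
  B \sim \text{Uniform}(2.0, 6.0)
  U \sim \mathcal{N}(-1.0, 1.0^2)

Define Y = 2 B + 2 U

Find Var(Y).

For independent RVs: Var(aX + bY) = a²Var(X) + b²Var(Y)
Var(B) = 1.3333333
Var(U) = 1
Var(Y) = 2²*1.3333333 + 2²*1
= 4*1.3333333 + 4*1 = 9.3333333

9.3333333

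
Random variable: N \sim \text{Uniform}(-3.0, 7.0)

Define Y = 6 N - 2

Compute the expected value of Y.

For Y = 6N - 2:
E[Y] = 6 * E[N] - 2
E[N] = (-3 + 7)/2 = 2
E[Y] = 6 * 2 - 2 = 10

10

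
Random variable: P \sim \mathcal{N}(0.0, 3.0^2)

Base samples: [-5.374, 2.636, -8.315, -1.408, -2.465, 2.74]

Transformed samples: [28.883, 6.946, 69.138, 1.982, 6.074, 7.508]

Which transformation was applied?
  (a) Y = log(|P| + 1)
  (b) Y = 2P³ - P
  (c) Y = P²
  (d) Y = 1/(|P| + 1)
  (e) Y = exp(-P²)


Checking option (c) Y = P²:
  P = -5.374 -> Y = 28.883 ✓
  P = 2.636 -> Y = 6.946 ✓
  P = -8.315 -> Y = 69.138 ✓
All samples match this transformation.

(c) P²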